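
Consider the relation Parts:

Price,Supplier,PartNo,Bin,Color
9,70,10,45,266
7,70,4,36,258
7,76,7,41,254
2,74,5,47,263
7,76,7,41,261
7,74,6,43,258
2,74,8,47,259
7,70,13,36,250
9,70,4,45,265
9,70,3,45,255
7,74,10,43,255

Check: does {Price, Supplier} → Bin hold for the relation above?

(Price=9, Supplier=70): 3 rows → Bin = 45, 45, 45 ✓
(Price=7, Supplier=70): 2 rows → Bin = 36, 36 ✓
(Price=7, Supplier=76): 2 rows → Bin = 41, 41 ✓
(Price=2, Supplier=74): 2 rows → Bin = 47, 47 ✓
(Price=7, Supplier=74): 2 rows → Bin = 43, 43 ✓
Every {Price, Supplier} value is associated with a single Bin value, so {Price, Supplier} → Bin holds.

Yes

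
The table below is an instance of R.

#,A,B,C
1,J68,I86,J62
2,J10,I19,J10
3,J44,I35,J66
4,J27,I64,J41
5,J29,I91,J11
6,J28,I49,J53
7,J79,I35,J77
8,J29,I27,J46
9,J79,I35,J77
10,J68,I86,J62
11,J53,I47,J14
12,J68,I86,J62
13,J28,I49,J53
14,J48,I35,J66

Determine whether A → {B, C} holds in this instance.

A=J68: rows 1, 10, 12 → {B,C} = (I86, J62), (I86, J62), (I86, J62) ✓
A=J10: row 2 → {B,C} = (I19, J10) ✓
A=J44: row 3 → {B,C} = (I35, J66) ✓
A=J27: row 4 → {B,C} = (I64, J41) ✓
A=J29: rows 5, 8 → {B,C} takes values {(I91, J11), (I27, J46)} — violation
A=J28: rows 6, 13 → {B,C} = (I49, J53), (I49, J53) ✓
A=J79: rows 7, 9 → {B,C} = (I35, J77), (I35, J77) ✓
A=J53: row 11 → {B,C} = (I47, J14) ✓
A=J48: row 14 → {B,C} = (I35, J66) ✓
Two rows agree on A but differ on {B, C}, so A → {B, C} does not hold.

No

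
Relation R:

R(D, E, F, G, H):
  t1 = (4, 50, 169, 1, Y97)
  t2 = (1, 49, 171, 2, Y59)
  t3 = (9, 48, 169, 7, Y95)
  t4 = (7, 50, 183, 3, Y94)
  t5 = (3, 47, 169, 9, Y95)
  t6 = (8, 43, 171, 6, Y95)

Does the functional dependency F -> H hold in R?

No

F=169: rows 1, 3, 5 → H takes values {Y97, Y95} — violation
F=171: rows 2, 6 → H takes values {Y59, Y95} — violation
F=183: row 4 → H = Y94 ✓
Two rows agree on F but differ on H, so F -> H does not hold.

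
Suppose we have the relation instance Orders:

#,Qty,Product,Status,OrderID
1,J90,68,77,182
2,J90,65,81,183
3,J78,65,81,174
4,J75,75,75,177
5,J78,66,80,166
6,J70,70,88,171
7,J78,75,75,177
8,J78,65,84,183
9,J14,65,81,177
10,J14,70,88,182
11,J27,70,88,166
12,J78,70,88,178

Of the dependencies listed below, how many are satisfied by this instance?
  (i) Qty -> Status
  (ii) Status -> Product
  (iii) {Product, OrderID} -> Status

1

(i) Qty -> Status: Qty=J90: rows 1, 2 → Status takes values {77, 81} — violation; Qty=J78: rows 3, 5, 7, 8, 12 → Status takes values {81, 80, 75, 84, 88} — violation; Qty=J14: rows 9, 10 → Status takes values {81, 88} — violation — fails.
(ii) Status -> Product: every LHS value maps to a single RHS value — holds.
(iii) {Product, OrderID} -> Status: (Product=65, OrderID=183): rows 2, 8 → Status takes values {81, 84} — violation — fails.
1 of the 3 dependencies holds.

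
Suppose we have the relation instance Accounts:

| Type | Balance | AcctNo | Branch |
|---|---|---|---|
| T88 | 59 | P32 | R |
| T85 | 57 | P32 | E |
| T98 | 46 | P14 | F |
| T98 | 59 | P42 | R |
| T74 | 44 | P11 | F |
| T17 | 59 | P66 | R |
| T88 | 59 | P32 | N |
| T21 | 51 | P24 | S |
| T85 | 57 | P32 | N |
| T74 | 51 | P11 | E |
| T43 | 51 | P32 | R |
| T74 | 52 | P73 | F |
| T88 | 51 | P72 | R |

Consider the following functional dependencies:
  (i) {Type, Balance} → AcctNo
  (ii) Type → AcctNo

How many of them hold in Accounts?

(i) {Type, Balance} → AcctNo: every LHS value maps to a single RHS value — holds.
(ii) Type → AcctNo: Type=T88: 3 rows → AcctNo takes values {P32, P72} — violation; Type=T98: 2 rows → AcctNo takes values {P14, P42} — violation; Type=T74: 3 rows → AcctNo takes values {P11, P73} — violation — fails.
1 of the 2 dependencies holds.

1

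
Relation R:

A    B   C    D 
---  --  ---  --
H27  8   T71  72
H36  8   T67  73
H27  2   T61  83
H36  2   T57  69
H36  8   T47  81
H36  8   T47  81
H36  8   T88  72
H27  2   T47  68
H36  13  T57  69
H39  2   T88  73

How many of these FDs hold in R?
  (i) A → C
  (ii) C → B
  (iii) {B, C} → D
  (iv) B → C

(i) A → C: A=H27: 3 rows → C takes values {T71, T61, T47} — violation; A=H36: 6 rows → C takes values {T67, T57, T47, T88} — violation — fails.
(ii) C → B: C=T57: 2 rows → B takes values {2, 13} — violation; C=T47: 3 rows → B takes values {8, 2} — violation; C=T88: 2 rows → B takes values {8, 2} — violation — fails.
(iii) {B, C} → D: every LHS value maps to a single RHS value — holds.
(iv) B → C: B=8: 5 rows → C takes values {T71, T67, T47, T88} — violation; B=2: 4 rows → C takes values {T61, T57, T47, T88} — violation — fails.
1 of the 4 dependencies holds.

1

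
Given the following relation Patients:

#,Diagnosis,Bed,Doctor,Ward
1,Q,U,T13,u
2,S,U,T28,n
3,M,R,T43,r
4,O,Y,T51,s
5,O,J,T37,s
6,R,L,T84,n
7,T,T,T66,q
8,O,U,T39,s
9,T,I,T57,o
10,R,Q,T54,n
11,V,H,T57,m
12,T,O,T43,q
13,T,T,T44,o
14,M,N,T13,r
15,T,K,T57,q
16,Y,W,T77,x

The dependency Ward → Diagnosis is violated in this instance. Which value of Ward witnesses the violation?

n

Ward=u: row 1 → Diagnosis = Q ✓
Ward=n: rows 2, 6, 10 → Diagnosis takes values {S, R} — violation
Ward=r: rows 3, 14 → Diagnosis = M, M ✓
Ward=s: rows 4, 5, 8 → Diagnosis = O, O, O ✓
Ward=q: rows 7, 12, 15 → Diagnosis = T, T, T ✓
Ward=o: rows 9, 13 → Diagnosis = T, T ✓
Ward=m: row 11 → Diagnosis = V ✓
Ward=x: row 16 → Diagnosis = Y ✓
The only Ward value with inconsistent Diagnosis is Ward=n.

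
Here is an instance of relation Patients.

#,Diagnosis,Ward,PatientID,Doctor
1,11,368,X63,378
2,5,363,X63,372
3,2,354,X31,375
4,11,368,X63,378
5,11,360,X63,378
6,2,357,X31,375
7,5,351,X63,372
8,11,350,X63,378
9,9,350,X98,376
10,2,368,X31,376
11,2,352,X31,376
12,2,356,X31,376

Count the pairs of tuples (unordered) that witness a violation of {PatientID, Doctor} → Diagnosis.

(PatientID=X63, Doctor=378): all 4 rows agree on Diagnosis — 0 pairs.
(PatientID=X63, Doctor=372): all 2 rows agree on Diagnosis — 0 pairs.
(PatientID=X31, Doctor=375): all 2 rows agree on Diagnosis — 0 pairs.
(PatientID=X31, Doctor=376): all 3 rows agree on Diagnosis — 0 pairs.

0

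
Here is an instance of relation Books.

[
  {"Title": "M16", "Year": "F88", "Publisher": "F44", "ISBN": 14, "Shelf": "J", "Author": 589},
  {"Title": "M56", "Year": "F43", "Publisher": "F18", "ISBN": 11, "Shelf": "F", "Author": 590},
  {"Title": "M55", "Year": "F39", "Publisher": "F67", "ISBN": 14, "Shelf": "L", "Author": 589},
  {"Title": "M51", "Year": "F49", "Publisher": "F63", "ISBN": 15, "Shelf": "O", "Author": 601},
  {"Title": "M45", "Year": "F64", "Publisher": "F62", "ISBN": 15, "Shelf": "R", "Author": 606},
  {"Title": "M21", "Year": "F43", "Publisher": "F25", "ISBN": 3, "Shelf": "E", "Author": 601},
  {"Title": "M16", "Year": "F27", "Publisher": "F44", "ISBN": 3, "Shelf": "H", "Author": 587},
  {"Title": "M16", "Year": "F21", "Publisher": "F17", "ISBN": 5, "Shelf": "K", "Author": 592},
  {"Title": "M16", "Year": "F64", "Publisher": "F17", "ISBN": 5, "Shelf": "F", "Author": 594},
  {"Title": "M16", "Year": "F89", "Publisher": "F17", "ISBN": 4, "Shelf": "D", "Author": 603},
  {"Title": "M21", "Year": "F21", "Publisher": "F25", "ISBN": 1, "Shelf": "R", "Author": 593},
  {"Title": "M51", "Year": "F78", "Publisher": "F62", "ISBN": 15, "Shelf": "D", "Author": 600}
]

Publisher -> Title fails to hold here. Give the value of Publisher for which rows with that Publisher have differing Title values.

F62

Publisher=F44: 2 rows → Title = M16, M16 ✓
Publisher=F18: 1 row → Title = M56 ✓
Publisher=F67: 1 row → Title = M55 ✓
Publisher=F63: 1 row → Title = M51 ✓
Publisher=F62: 2 rows → Title takes values {M45, M51} — violation
Publisher=F25: 2 rows → Title = M21, M21 ✓
Publisher=F17: 3 rows → Title = M16, M16, M16 ✓
The only Publisher value with inconsistent Title is Publisher=F62.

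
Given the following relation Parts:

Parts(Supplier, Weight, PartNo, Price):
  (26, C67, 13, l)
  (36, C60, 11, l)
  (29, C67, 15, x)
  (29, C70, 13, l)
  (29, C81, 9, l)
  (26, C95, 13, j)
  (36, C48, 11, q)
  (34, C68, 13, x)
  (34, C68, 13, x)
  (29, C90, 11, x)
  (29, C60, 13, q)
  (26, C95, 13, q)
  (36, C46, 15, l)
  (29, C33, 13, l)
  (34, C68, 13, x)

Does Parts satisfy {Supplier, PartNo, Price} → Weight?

No

(Supplier=26, PartNo=13, Price=l): 1 row → Weight = C67 ✓
(Supplier=36, PartNo=11, Price=l): 1 row → Weight = C60 ✓
(Supplier=29, PartNo=15, Price=x): 1 row → Weight = C67 ✓
(Supplier=29, PartNo=13, Price=l): 2 rows → Weight takes values {C70, C33} — violation
(Supplier=29, PartNo=9, Price=l): 1 row → Weight = C81 ✓
(Supplier=26, PartNo=13, Price=j): 1 row → Weight = C95 ✓
(Supplier=36, PartNo=11, Price=q): 1 row → Weight = C48 ✓
(Supplier=34, PartNo=13, Price=x): 3 rows → Weight = C68, C68, C68 ✓
(Supplier=29, PartNo=11, Price=x): 1 row → Weight = C90 ✓
(Supplier=29, PartNo=13, Price=q): 1 row → Weight = C60 ✓
(Supplier=26, PartNo=13, Price=q): 1 row → Weight = C95 ✓
(Supplier=36, PartNo=15, Price=l): 1 row → Weight = C46 ✓
Two rows agree on {Supplier, PartNo, Price} but differ on Weight, so {Supplier, PartNo, Price} → Weight does not hold.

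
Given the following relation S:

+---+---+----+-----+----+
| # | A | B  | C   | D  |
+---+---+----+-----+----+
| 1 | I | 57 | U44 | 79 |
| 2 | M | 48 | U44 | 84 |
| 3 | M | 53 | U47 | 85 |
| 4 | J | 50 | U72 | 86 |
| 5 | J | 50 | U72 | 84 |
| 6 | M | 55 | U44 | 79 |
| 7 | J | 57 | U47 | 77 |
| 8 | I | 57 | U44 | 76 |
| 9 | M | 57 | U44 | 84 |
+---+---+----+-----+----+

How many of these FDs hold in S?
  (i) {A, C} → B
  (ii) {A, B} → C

(i) {A, C} → B: (A=M, C=U44): rows 2, 6, 9 → B takes values {48, 55, 57} — violation — fails.
(ii) {A, B} → C: every LHS value maps to a single RHS value — holds.
1 of the 2 dependencies holds.

1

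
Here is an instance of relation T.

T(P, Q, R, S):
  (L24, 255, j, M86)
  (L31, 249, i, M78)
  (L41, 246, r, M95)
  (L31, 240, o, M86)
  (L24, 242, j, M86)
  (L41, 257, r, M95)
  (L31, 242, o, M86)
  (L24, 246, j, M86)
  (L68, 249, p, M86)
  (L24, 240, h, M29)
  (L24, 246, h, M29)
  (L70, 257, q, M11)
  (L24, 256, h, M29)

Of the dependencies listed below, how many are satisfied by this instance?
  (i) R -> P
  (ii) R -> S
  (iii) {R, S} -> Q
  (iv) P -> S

2

(i) R -> P: every LHS value maps to a single RHS value — holds.
(ii) R -> S: every LHS value maps to a single RHS value — holds.
(iii) {R, S} -> Q: (R=j, S=M86): 3 rows → Q takes values {255, 242, 246} — violation; (R=r, S=M95): 2 rows → Q takes values {246, 257} — violation; (R=o, S=M86): 2 rows → Q takes values {240, 242} — violation; (R=h, S=M29): 3 rows → Q takes values {240, 246, 256} — violation — fails.
(iv) P -> S: P=L24: 6 rows → S takes values {M86, M29} — violation; P=L31: 3 rows → S takes values {M78, M86} — violation — fails.
2 of the 4 dependencies hold.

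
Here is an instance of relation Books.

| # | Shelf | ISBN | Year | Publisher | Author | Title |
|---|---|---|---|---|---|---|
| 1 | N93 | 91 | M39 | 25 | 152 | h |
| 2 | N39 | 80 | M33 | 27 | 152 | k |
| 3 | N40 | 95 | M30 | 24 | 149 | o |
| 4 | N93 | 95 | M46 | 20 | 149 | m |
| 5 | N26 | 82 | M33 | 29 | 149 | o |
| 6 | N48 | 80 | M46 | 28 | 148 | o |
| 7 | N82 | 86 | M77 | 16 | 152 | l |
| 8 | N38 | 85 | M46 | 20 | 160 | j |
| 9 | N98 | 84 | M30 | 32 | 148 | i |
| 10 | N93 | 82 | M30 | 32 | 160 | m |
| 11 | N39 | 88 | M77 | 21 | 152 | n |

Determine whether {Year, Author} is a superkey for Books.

Rows 7 and 11 have the same {Year, Author} value (Year=M77, Author=152) but are distinct tuples, so {Year, Author} does not determine every attribute — not a superkey.

No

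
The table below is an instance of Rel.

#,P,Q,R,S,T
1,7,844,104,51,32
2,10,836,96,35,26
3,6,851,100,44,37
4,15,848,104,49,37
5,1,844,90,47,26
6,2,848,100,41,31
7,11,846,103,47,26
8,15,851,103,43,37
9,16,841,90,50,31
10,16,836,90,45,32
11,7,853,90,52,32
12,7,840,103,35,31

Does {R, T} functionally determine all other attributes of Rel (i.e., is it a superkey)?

No

Rows 10 and 11 have the same {R, T} value (R=90, T=32) but are distinct tuples, so {R, T} does not determine every attribute — not a superkey.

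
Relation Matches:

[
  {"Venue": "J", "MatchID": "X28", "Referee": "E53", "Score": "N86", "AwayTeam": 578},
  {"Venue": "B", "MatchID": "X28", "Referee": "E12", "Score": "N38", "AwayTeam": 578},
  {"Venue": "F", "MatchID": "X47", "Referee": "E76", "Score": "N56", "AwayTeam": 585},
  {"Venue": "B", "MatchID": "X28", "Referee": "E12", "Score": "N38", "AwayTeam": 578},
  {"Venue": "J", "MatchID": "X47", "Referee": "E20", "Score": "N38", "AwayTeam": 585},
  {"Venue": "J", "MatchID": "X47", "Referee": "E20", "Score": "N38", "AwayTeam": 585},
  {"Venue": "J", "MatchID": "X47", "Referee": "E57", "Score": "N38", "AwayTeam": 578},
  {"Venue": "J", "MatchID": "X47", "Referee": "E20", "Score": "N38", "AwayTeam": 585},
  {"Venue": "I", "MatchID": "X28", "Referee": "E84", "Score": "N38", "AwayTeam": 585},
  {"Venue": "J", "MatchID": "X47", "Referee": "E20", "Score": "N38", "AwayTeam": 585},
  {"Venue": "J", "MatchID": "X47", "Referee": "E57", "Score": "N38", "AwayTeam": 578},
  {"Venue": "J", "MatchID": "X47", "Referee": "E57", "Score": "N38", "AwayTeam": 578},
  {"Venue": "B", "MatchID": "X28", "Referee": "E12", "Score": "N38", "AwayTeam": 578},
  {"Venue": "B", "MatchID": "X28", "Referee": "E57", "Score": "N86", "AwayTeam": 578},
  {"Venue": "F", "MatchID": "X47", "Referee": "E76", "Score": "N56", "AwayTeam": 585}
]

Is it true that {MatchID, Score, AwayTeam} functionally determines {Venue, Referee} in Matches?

(MatchID=X28, Score=N86, AwayTeam=578): 2 rows → {Venue,Referee} takes values {(J, E53), (B, E57)} — violation
(MatchID=X28, Score=N38, AwayTeam=578): 3 rows → {Venue,Referee} = (B, E12), (B, E12), (B, E12) ✓
(MatchID=X47, Score=N56, AwayTeam=585): 2 rows → {Venue,Referee} = (F, E76), (F, E76) ✓
(MatchID=X47, Score=N38, AwayTeam=585): 4 rows → {Venue,Referee} = (J, E20), (J, E20), (J, E20), (J, E20) ✓
(MatchID=X47, Score=N38, AwayTeam=578): 3 rows → {Venue,Referee} = (J, E57), (J, E57), (J, E57) ✓
(MatchID=X28, Score=N38, AwayTeam=585): 1 row → {Venue,Referee} = (I, E84) ✓
Two rows agree on {MatchID, Score, AwayTeam} but differ on {Venue, Referee}, so {MatchID, Score, AwayTeam} -> {Venue, Referee} does not hold.

No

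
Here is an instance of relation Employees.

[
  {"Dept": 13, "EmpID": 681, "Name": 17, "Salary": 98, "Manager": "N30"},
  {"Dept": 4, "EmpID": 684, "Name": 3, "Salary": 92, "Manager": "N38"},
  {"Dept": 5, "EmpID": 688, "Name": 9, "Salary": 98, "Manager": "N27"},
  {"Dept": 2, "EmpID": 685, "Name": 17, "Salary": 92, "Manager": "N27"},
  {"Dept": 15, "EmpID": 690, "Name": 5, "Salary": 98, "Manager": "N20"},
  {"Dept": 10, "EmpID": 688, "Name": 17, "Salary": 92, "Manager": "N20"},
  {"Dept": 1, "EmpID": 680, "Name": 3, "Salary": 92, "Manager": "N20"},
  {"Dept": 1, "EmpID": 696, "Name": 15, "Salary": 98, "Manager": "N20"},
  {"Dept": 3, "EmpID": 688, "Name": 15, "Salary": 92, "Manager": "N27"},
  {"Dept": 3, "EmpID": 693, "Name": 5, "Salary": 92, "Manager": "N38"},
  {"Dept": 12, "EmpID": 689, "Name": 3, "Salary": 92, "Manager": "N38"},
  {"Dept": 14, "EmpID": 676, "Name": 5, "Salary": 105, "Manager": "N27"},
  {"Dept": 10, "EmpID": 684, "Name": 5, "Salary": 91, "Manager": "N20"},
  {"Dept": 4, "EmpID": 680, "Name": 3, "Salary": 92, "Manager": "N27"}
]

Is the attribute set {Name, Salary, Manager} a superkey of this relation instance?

Two distinct rows share (Name=3, Salary=92, Manager=N38), so {Name, Salary, Manager} does not determine every attribute — not a superkey.

No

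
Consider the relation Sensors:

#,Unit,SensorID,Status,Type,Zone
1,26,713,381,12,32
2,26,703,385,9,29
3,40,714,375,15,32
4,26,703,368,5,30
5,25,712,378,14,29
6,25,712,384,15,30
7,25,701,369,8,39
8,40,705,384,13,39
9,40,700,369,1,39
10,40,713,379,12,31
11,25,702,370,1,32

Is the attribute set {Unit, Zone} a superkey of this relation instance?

Rows 8 and 9 have the same {Unit, Zone} value (Unit=40, Zone=39) but are distinct tuples, so {Unit, Zone} does not determine every attribute — not a superkey.

No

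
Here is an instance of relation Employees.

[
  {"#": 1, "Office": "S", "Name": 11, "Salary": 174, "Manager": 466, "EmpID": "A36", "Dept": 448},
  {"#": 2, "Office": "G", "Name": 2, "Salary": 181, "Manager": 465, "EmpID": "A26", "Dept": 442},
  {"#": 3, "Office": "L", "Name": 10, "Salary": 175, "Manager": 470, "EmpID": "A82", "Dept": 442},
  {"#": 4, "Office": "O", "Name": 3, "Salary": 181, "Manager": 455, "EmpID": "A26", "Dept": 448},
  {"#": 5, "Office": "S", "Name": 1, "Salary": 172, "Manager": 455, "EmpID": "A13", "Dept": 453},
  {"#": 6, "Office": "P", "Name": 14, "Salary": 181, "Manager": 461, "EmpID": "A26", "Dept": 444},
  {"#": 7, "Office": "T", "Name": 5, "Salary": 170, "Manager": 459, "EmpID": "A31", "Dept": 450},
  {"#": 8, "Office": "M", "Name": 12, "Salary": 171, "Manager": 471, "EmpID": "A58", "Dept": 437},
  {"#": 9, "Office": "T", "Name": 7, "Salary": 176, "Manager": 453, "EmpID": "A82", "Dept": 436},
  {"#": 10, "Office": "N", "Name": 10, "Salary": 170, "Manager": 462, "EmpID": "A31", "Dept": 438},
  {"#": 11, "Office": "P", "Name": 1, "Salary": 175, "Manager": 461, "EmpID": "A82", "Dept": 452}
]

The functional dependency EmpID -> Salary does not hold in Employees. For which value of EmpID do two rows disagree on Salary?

EmpID=A36: row 1 → Salary = 174 ✓
EmpID=A26: rows 2, 4, 6 → Salary = 181, 181, 181 ✓
EmpID=A82: rows 3, 9, 11 → Salary takes values {175, 176} — violation
EmpID=A13: row 5 → Salary = 172 ✓
EmpID=A31: rows 7, 10 → Salary = 170, 170 ✓
EmpID=A58: row 8 → Salary = 171 ✓
The only EmpID value with inconsistent Salary is EmpID=A82.

A82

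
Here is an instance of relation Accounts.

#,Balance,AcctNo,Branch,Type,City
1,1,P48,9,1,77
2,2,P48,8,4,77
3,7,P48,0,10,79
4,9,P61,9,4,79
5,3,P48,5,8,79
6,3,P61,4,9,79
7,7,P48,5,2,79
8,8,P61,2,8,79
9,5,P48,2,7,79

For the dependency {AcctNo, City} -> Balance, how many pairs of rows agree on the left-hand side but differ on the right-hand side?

(AcctNo=P48, City=77): violating pairs (1,2) — 1 pair.
(AcctNo=P48, City=79): violating pairs (3,5), (3,9), (5,7), (5,9), (7,9) — 5 pairs.
(AcctNo=P61, City=79): violating pairs (4,6), (4,8), (6,8) — 3 pairs.

9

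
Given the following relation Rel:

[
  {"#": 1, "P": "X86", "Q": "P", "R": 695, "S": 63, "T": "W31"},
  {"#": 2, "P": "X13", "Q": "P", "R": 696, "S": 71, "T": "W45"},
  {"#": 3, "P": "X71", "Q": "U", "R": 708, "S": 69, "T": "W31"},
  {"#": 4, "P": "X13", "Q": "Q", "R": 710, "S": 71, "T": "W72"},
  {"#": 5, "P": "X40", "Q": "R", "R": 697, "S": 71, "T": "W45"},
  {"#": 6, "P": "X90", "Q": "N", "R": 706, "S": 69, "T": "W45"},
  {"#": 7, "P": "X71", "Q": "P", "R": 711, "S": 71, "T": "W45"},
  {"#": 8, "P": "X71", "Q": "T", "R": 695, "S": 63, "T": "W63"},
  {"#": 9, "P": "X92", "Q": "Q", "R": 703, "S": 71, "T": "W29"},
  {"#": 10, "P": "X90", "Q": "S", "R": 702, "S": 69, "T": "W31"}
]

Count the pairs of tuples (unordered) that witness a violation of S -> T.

10

S=63: violating pairs (1,8) — 1 pair.
S=71: violating pairs (2,4), (2,9), (4,5), (4,7), (4,9), (5,9), (7,9) — 7 pairs.
S=69: violating pairs (3,6), (6,10) — 2 pairs.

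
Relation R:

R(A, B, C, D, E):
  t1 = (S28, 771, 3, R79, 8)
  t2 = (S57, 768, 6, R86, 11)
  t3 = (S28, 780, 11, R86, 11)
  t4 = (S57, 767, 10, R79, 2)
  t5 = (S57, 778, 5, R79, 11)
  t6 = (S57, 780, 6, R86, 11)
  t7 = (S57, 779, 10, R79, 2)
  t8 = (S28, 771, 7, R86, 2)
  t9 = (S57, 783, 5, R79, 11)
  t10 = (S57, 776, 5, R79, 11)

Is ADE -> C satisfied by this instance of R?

Yes

(A=S28, D=R79, E=8): row 1 → C = 3 ✓
(A=S57, D=R86, E=11): rows 2, 6 → C = 6, 6 ✓
(A=S28, D=R86, E=11): row 3 → C = 11 ✓
(A=S57, D=R79, E=2): rows 4, 7 → C = 10, 10 ✓
(A=S57, D=R79, E=11): rows 5, 9, 10 → C = 5, 5, 5 ✓
(A=S28, D=R86, E=2): row 8 → C = 7 ✓
Every ADE value is associated with a single C value, so ADE -> C holds.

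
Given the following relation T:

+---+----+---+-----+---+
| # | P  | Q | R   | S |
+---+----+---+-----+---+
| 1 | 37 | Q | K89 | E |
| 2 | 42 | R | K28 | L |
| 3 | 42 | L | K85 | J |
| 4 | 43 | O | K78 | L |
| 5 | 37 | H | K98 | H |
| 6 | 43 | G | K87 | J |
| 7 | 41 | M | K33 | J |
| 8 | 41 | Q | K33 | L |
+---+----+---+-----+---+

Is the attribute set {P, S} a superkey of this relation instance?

All 8 rows have distinct {P, S} values, so {P, S} → (all attributes) holds and {P, S} is a superkey.

Yes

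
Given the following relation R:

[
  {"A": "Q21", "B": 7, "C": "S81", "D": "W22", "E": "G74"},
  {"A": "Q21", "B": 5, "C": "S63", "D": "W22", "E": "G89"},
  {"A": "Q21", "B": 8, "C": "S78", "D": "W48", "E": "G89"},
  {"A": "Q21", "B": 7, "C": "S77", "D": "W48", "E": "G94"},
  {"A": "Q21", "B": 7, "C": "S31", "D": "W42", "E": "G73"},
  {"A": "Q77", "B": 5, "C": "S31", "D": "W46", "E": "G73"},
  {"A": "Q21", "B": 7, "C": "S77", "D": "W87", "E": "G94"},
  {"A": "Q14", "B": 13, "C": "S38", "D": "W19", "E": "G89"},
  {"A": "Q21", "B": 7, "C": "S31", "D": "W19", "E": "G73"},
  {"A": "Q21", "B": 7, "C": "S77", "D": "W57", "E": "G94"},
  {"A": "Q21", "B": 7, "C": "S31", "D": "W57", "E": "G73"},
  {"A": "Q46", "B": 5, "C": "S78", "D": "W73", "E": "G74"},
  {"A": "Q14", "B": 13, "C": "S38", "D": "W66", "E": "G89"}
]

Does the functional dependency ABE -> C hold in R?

Yes

(A=Q21, B=7, E=G74): 1 row → C = S81 ✓
(A=Q21, B=5, E=G89): 1 row → C = S63 ✓
(A=Q21, B=8, E=G89): 1 row → C = S78 ✓
(A=Q21, B=7, E=G94): 3 rows → C = S77, S77, S77 ✓
(A=Q21, B=7, E=G73): 3 rows → C = S31, S31, S31 ✓
(A=Q77, B=5, E=G73): 1 row → C = S31 ✓
(A=Q14, B=13, E=G89): 2 rows → C = S38, S38 ✓
(A=Q46, B=5, E=G74): 1 row → C = S78 ✓
Every ABE value is associated with a single C value, so ABE -> C holds.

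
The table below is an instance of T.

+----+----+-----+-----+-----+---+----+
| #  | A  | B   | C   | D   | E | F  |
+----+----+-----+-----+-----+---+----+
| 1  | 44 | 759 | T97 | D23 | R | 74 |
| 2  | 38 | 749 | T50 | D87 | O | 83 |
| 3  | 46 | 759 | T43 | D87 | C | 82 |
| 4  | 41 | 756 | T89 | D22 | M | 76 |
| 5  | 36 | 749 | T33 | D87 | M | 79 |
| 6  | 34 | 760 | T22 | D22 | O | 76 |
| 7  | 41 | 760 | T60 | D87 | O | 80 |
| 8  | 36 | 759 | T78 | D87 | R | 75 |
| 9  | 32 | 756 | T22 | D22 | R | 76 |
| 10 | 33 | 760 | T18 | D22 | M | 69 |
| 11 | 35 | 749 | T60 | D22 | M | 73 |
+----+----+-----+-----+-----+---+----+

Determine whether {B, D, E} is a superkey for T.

All 11 rows have distinct {B, D, E} values, so {B, D, E} → (all attributes) holds and {B, D, E} is a superkey.

Yes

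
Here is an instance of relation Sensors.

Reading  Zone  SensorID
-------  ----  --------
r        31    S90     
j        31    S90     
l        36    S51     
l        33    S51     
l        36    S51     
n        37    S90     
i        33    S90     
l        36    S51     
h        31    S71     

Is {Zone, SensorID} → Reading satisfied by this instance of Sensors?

(Zone=31, SensorID=S90): 2 rows → Reading takes values {r, j} — violation
(Zone=36, SensorID=S51): 3 rows → Reading = l, l, l ✓
(Zone=33, SensorID=S51): 1 row → Reading = l ✓
(Zone=37, SensorID=S90): 1 row → Reading = n ✓
(Zone=33, SensorID=S90): 1 row → Reading = i ✓
(Zone=31, SensorID=S71): 1 row → Reading = h ✓
Two rows agree on {Zone, SensorID} but differ on Reading, so {Zone, SensorID} → Reading does not hold.

No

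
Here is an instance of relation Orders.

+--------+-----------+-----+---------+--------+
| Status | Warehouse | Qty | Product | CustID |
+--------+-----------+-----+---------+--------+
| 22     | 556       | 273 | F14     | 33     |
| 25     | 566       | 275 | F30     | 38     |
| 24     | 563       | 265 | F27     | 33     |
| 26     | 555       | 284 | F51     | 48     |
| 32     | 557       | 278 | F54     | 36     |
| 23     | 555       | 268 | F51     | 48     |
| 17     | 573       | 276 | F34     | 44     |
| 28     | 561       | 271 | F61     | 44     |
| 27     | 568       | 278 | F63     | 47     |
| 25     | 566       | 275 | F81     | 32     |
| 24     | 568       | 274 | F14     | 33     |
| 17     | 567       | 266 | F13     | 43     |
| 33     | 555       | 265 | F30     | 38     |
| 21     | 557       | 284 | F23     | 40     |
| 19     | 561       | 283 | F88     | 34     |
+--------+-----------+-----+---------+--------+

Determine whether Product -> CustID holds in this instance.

Product=F14: 2 rows → CustID = 33, 33 ✓
Product=F30: 2 rows → CustID = 38, 38 ✓
Product=F27: 1 row → CustID = 33 ✓
Product=F51: 2 rows → CustID = 48, 48 ✓
Product=F54: 1 row → CustID = 36 ✓
Product=F34: 1 row → CustID = 44 ✓
Product=F61: 1 row → CustID = 44 ✓
Product=F63: 1 row → CustID = 47 ✓
Product=F81: 1 row → CustID = 32 ✓
Product=F13: 1 row → CustID = 43 ✓
Product=F23: 1 row → CustID = 40 ✓
Product=F88: 1 row → CustID = 34 ✓
Every Product value is associated with a single CustID value, so Product -> CustID holds.

Yes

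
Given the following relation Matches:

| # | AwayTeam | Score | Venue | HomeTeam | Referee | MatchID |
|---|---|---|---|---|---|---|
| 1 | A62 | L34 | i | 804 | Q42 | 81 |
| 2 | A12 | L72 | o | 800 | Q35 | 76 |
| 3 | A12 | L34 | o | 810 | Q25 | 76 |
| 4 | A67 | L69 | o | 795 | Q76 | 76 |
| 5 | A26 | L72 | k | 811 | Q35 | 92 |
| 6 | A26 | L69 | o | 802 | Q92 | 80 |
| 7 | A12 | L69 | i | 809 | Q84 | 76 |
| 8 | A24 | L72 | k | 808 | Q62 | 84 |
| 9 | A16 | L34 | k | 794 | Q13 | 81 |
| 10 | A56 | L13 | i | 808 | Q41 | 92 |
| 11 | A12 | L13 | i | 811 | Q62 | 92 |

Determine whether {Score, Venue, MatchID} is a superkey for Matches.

No

Rows 10 and 11 have the same {Score, Venue, MatchID} value (Score=L13, Venue=i, MatchID=92) but are distinct tuples, so {Score, Venue, MatchID} does not determine every attribute — not a superkey.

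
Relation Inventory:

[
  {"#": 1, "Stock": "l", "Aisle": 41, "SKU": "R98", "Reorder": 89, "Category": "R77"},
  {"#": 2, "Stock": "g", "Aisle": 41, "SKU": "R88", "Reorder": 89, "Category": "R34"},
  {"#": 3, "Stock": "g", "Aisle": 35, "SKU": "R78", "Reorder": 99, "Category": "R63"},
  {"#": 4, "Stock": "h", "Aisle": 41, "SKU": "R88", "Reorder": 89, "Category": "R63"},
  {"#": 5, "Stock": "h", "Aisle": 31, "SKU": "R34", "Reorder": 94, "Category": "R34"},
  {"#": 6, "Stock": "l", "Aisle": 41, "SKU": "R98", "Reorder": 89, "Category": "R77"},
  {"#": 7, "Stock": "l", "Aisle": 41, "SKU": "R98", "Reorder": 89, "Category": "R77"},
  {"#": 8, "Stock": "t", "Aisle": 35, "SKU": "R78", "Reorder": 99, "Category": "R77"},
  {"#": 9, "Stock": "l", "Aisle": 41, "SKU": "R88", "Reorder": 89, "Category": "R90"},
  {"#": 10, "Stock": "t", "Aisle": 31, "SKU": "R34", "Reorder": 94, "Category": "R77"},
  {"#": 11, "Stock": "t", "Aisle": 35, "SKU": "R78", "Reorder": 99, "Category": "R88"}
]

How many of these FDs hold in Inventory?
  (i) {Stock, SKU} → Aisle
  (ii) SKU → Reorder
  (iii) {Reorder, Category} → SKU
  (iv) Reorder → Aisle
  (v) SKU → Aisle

5

(i) {Stock, SKU} → Aisle: every LHS value maps to a single RHS value — holds.
(ii) SKU → Reorder: every LHS value maps to a single RHS value — holds.
(iii) {Reorder, Category} → SKU: every LHS value maps to a single RHS value — holds.
(iv) Reorder → Aisle: every LHS value maps to a single RHS value — holds.
(v) SKU → Aisle: every LHS value maps to a single RHS value — holds.
5 of the 5 dependencies hold.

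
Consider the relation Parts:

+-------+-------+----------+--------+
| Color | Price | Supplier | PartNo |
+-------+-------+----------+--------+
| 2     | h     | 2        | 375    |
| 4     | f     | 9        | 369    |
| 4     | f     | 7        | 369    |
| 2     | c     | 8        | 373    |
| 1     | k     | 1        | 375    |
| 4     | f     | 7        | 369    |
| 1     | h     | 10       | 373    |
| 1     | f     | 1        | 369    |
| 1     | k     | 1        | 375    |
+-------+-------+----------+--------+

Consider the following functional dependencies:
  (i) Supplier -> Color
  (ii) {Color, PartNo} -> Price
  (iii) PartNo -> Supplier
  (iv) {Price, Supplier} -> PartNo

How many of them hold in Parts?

(i) Supplier -> Color: every LHS value maps to a single RHS value — holds.
(ii) {Color, PartNo} -> Price: every LHS value maps to a single RHS value — holds.
(iii) PartNo -> Supplier: PartNo=375: 3 rows → Supplier takes values {2, 1} — violation; PartNo=369: 4 rows → Supplier takes values {9, 7, 1} — violation; PartNo=373: 2 rows → Supplier takes values {8, 10} — violation — fails.
(iv) {Price, Supplier} -> PartNo: every LHS value maps to a single RHS value — holds.
3 of the 4 dependencies hold.

3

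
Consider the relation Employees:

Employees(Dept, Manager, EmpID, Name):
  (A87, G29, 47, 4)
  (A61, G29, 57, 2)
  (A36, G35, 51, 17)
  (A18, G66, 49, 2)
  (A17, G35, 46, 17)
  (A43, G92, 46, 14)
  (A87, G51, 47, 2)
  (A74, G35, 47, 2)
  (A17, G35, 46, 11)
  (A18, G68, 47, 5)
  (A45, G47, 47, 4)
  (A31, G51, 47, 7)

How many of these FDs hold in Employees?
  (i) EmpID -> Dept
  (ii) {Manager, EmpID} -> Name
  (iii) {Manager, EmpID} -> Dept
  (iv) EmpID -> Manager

0

(i) EmpID -> Dept: EmpID=47: 6 rows → Dept takes values {A87, A74, A18, A45, A31} — violation; EmpID=46: 3 rows → Dept takes values {A17, A43} — violation — fails.
(ii) {Manager, EmpID} -> Name: (Manager=G35, EmpID=46): 2 rows → Name takes values {17, 11} — violation; (Manager=G51, EmpID=47): 2 rows → Name takes values {2, 7} — violation — fails.
(iii) {Manager, EmpID} -> Dept: (Manager=G51, EmpID=47): 2 rows → Dept takes values {A87, A31} — violation — fails.
(iv) EmpID -> Manager: EmpID=47: 6 rows → Manager takes values {G29, G51, G35, G68, G47} — violation; EmpID=46: 3 rows → Manager takes values {G35, G92} — violation — fails.
None of the 4 dependencies hold.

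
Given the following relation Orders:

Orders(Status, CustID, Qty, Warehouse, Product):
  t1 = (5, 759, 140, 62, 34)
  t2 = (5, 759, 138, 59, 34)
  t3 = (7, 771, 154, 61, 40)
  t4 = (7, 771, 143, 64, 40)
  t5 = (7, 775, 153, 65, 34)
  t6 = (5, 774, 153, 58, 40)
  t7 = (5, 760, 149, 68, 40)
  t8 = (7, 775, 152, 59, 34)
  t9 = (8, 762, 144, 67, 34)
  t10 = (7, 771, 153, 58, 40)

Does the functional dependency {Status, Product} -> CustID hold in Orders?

No

(Status=5, Product=34): rows 1, 2 → CustID = 759, 759 ✓
(Status=7, Product=40): rows 3, 4, 10 → CustID = 771, 771, 771 ✓
(Status=7, Product=34): rows 5, 8 → CustID = 775, 775 ✓
(Status=5, Product=40): rows 6, 7 → CustID takes values {774, 760} — violation
(Status=8, Product=34): row 9 → CustID = 762 ✓
Two rows agree on {Status, Product} but differ on CustID, so {Status, Product} -> CustID does not hold.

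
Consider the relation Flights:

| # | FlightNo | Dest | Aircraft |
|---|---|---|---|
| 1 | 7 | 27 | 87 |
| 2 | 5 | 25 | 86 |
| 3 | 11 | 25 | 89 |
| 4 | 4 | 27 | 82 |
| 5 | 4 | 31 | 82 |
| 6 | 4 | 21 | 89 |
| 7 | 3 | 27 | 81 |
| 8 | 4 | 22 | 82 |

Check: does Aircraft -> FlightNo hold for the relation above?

Aircraft=87: row 1 → FlightNo = 7 ✓
Aircraft=86: row 2 → FlightNo = 5 ✓
Aircraft=89: rows 3, 6 → FlightNo takes values {11, 4} — violation
Aircraft=82: rows 4, 5, 8 → FlightNo = 4, 4, 4 ✓
Aircraft=81: row 7 → FlightNo = 3 ✓
Two rows agree on Aircraft but differ on FlightNo, so Aircraft -> FlightNo does not hold.

No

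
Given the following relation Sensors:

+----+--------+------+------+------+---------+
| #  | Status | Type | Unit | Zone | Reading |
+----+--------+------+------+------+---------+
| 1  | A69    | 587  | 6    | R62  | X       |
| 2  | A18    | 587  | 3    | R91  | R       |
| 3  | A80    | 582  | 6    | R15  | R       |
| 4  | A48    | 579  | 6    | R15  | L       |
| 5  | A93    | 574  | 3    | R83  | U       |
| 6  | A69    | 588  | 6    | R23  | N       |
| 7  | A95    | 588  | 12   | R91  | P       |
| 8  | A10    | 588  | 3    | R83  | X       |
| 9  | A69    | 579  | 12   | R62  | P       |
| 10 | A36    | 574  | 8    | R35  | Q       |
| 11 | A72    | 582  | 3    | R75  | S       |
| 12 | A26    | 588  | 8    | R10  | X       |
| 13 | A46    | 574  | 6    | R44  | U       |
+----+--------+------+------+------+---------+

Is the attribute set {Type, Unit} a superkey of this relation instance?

Yes

All 13 rows have distinct {Type, Unit} values, so {Type, Unit} → (all attributes) holds and {Type, Unit} is a superkey.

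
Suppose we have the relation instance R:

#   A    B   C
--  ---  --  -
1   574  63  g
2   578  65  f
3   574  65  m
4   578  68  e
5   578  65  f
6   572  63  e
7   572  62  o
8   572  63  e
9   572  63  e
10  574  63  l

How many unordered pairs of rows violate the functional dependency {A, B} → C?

(A=574, B=63): violating pairs (1,10) — 1 pair.
(A=578, B=65): all 2 rows agree on C — 0 pairs.
(A=572, B=63): all 3 rows agree on C — 0 pairs.

1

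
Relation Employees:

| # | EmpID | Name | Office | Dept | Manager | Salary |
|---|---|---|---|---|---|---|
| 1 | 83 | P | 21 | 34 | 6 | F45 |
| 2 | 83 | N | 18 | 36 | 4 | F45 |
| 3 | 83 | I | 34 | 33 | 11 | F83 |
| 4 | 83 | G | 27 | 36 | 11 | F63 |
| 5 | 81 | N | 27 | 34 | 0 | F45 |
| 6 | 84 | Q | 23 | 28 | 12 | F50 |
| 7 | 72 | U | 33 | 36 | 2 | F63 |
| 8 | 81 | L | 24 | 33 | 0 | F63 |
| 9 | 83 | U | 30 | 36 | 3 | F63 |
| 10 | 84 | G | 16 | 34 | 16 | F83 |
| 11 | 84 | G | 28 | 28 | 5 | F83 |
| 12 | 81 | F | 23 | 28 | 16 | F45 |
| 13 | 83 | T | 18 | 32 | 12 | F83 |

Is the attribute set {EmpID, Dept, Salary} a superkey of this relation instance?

Rows 4 and 9 have the same {EmpID, Dept, Salary} value (EmpID=83, Dept=36, Salary=F63) but are distinct tuples, so {EmpID, Dept, Salary} does not determine every attribute — not a superkey.

No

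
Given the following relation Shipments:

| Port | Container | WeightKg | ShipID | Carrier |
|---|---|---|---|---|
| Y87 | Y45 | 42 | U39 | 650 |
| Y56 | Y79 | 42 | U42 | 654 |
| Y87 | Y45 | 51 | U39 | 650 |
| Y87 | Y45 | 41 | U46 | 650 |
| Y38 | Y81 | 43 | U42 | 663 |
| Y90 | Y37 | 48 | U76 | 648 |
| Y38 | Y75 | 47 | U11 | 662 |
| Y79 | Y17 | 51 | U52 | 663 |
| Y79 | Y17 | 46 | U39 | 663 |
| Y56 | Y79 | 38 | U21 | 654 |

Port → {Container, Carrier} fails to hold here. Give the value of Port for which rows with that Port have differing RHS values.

Port=Y87: 3 rows → {Container,Carrier} = (Y45, 650), (Y45, 650), (Y45, 650) ✓
Port=Y56: 2 rows → {Container,Carrier} = (Y79, 654), (Y79, 654) ✓
Port=Y38: 2 rows → {Container,Carrier} takes values {(Y81, 663), (Y75, 662)} — violation
Port=Y90: 1 row → {Container,Carrier} = (Y37, 648) ✓
Port=Y79: 2 rows → {Container,Carrier} = (Y17, 663), (Y17, 663) ✓
The only Port value with inconsistent RHS is Port=Y38.

Y38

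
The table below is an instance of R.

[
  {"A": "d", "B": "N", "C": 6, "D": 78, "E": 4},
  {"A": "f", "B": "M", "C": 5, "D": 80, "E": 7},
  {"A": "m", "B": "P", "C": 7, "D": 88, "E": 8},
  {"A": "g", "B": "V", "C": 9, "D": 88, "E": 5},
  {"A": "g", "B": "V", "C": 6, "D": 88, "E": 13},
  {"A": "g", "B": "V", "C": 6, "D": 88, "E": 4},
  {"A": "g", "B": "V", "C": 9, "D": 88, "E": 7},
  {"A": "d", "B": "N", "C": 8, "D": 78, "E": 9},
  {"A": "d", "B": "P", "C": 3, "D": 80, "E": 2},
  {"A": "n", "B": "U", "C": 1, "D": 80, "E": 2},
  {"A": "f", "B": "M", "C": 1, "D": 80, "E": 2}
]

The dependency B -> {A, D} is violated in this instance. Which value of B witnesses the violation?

P

B=N: 2 rows → {A,D} = (d, 78), (d, 78) ✓
B=M: 2 rows → {A,D} = (f, 80), (f, 80) ✓
B=P: 2 rows → {A,D} takes values {(m, 88), (d, 80)} — violation
B=V: 4 rows → {A,D} = (g, 88), (g, 88), (g, 88), (g, 88) ✓
B=U: 1 row → {A,D} = (n, 80) ✓
The only B value with inconsistent RHS is B=P.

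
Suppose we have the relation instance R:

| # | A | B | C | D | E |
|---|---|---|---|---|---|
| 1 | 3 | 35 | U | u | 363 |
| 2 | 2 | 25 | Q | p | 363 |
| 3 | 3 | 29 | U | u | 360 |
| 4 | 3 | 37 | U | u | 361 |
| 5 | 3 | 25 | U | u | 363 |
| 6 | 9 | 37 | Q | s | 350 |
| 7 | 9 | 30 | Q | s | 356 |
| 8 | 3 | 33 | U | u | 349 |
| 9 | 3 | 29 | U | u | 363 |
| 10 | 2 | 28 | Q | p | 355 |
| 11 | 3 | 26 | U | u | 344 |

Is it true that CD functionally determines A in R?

(C=U, D=u): rows 1, 3, 4, 5, 8, 9, 11 → A = 3, 3, 3, 3, 3, 3, 3 ✓
(C=Q, D=p): rows 2, 10 → A = 2, 2 ✓
(C=Q, D=s): rows 6, 7 → A = 9, 9 ✓
Every CD value is associated with a single A value, so CD → A holds.

Yes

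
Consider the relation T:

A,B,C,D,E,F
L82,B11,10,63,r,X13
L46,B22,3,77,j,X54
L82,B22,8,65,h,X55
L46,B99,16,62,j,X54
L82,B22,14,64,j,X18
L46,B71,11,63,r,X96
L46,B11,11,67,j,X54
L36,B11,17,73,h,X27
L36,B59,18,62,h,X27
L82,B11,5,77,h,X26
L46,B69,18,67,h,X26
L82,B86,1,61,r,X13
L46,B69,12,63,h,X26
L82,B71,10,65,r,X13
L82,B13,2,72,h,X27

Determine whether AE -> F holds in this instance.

(A=L82, E=r): 3 rows → F = X13, X13, X13 ✓
(A=L46, E=j): 3 rows → F = X54, X54, X54 ✓
(A=L82, E=h): 3 rows → F takes values {X55, X26, X27} — violation
(A=L82, E=j): 1 row → F = X18 ✓
(A=L46, E=r): 1 row → F = X96 ✓
(A=L36, E=h): 2 rows → F = X27, X27 ✓
(A=L46, E=h): 2 rows → F = X26, X26 ✓
Two rows agree on AE but differ on F, so AE -> F does not hold.

No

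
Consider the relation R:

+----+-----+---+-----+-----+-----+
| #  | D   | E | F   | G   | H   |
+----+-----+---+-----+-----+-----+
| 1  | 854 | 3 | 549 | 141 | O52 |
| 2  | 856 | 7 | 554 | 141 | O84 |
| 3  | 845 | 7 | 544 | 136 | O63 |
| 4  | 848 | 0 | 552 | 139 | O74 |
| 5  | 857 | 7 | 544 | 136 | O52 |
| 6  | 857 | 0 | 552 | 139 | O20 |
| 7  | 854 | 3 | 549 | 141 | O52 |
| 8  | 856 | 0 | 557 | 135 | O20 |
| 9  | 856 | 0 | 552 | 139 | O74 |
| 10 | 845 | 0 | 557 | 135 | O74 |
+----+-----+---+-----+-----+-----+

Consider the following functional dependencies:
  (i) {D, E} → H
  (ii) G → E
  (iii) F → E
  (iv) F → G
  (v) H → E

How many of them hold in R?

2

(i) {D, E} → H: (D=856, E=0): rows 8, 9 → H takes values {O20, O74} — violation — fails.
(ii) G → E: G=141: rows 1, 2, 7 → E takes values {3, 7} — violation — fails.
(iii) F → E: every LHS value maps to a single RHS value — holds.
(iv) F → G: every LHS value maps to a single RHS value — holds.
(v) H → E: H=O52: rows 1, 5, 7 → E takes values {3, 7} — violation — fails.
2 of the 5 dependencies hold.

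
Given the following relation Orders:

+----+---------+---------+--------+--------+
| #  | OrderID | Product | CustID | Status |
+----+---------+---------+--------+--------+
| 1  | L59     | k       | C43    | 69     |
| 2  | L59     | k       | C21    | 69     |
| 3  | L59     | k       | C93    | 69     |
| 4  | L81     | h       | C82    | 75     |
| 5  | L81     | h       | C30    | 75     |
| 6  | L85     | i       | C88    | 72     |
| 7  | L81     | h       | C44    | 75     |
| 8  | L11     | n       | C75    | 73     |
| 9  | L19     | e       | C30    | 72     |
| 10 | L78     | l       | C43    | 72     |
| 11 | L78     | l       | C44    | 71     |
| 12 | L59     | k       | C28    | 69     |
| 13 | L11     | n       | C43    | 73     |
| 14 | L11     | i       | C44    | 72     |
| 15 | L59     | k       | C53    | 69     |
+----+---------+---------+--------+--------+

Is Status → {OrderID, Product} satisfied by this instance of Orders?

Status=69: rows 1, 2, 3, 12, 15 → {OrderID,Product} = (L59, k), (L59, k), (L59, k), (L59, k), (L59, k) ✓
Status=75: rows 4, 5, 7 → {OrderID,Product} = (L81, h), (L81, h), (L81, h) ✓
Status=72: rows 6, 9, 10, 14 → {OrderID,Product} takes values {(L85, i), (L19, e), (L78, l), (L11, i)} — violation
Status=73: rows 8, 13 → {OrderID,Product} = (L11, n), (L11, n) ✓
Status=71: row 11 → {OrderID,Product} = (L78, l) ✓
Two rows agree on Status but differ on {OrderID, Product}, so Status → {OrderID, Product} does not hold.

No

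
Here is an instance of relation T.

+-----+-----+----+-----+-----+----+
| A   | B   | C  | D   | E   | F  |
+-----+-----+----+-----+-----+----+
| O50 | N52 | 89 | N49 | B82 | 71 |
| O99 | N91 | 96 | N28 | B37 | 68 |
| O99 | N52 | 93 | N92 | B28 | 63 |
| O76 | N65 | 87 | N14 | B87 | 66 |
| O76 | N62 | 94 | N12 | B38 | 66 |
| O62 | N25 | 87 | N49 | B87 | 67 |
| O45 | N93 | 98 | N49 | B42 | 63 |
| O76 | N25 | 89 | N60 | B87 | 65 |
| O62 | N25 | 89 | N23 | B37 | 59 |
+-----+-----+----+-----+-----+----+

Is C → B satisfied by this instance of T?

C=89: 3 rows → B takes values {N52, N25} — violation
C=96: 1 row → B = N91 ✓
C=93: 1 row → B = N52 ✓
C=87: 2 rows → B takes values {N65, N25} — violation
C=94: 1 row → B = N62 ✓
C=98: 1 row → B = N93 ✓
Two rows agree on C but differ on B, so C → B does not hold.

No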